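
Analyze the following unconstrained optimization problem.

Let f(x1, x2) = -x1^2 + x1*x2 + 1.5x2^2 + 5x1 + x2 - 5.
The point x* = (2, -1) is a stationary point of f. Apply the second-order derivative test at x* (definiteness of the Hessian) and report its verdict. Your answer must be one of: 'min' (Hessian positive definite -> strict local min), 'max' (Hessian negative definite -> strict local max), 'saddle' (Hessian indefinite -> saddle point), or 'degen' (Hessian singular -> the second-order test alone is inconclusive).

Compute the Hessian H = grad^2 f:
  H = [[-2, 1], [1, 3]]
Verify stationarity: grad f(x*) = H x* + g = (0, 0).
Eigenvalues of H: -2.1926, 3.1926.
Eigenvalues have mixed signs, so H is indefinite -> x* is a saddle point.

saddle


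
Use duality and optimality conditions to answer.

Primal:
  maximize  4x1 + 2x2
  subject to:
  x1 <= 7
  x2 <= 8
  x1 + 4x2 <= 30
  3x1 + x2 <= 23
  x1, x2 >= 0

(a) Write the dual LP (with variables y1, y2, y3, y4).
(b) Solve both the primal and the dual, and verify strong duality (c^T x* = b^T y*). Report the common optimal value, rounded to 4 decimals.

The standard primal-dual pair for 'max c^T x s.t. A x <= b, x >= 0' is:
  Dual:  min b^T y  s.t.  A^T y >= c,  y >= 0.

So the dual LP is:
  minimize  7y1 + 8y2 + 30y3 + 23y4
  subject to:
    y1 + y3 + 3y4 >= 4
    y2 + 4y3 + y4 >= 2
    y1, y2, y3, y4 >= 0

Solving the primal: x* = (5.6364, 6.0909).
  primal value c^T x* = 34.7273.
Solving the dual: y* = (0, 0, 0.1818, 1.2727).
  dual value b^T y* = 34.7273.
Strong duality: c^T x* = b^T y*. Confirmed.

34.7273


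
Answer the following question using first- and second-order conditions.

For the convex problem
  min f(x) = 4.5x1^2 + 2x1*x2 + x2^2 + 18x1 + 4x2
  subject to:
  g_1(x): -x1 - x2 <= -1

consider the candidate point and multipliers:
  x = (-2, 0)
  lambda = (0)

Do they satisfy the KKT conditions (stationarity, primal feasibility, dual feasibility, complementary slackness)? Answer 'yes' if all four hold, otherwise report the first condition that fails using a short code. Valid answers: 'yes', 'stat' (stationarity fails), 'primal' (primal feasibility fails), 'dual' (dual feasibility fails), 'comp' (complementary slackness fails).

Gradient of f: grad f(x) = Q x + c = (0, 0)
Constraint values g_i(x) = a_i^T x - b_i:
  g_1((-2, 0)) = 3
Stationarity residual: grad f(x) + sum_i lambda_i a_i = (0, 0)
  -> stationarity OK
Primal feasibility (all g_i <= 0): FAILS
Dual feasibility (all lambda_i >= 0): OK
Complementary slackness (lambda_i * g_i(x) = 0 for all i): OK

Verdict: the first failing condition is primal_feasibility -> primal.

primal


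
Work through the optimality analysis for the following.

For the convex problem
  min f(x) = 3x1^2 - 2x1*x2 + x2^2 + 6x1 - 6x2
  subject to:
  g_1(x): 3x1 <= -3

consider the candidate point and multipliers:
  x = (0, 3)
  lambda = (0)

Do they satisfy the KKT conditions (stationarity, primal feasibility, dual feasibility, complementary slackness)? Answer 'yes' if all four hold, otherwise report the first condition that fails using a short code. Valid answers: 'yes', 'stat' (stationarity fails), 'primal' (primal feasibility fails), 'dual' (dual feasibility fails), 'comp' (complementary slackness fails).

Gradient of f: grad f(x) = Q x + c = (0, 0)
Constraint values g_i(x) = a_i^T x - b_i:
  g_1((0, 3)) = 3
Stationarity residual: grad f(x) + sum_i lambda_i a_i = (0, 0)
  -> stationarity OK
Primal feasibility (all g_i <= 0): FAILS
Dual feasibility (all lambda_i >= 0): OK
Complementary slackness (lambda_i * g_i(x) = 0 for all i): OK

Verdict: the first failing condition is primal_feasibility -> primal.

primal


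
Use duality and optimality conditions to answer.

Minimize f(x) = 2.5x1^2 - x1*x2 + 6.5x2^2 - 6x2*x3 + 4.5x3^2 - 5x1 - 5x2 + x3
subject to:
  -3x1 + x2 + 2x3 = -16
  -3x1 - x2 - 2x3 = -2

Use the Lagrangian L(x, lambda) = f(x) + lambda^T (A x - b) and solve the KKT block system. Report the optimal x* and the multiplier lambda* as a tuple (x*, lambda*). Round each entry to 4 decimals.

Form the Lagrangian:
  L(x, lambda) = (1/2) x^T Q x + c^T x + lambda^T (A x - b)
Stationarity (grad_x L = 0): Q x + c + A^T lambda = 0.
Primal feasibility: A x = b.

This gives the KKT block system:
  [ Q   A^T ] [ x     ]   [-c ]
  [ A    0  ] [ lambda ] = [ b ]

Solving the linear system:
  x*      = (3, -1.3294, -2.8353)
  lambda* = (6.0235, -2.2471)
  f(x*)   = 40.3471

x* = (3, -1.3294, -2.8353), lambda* = (6.0235, -2.2471)


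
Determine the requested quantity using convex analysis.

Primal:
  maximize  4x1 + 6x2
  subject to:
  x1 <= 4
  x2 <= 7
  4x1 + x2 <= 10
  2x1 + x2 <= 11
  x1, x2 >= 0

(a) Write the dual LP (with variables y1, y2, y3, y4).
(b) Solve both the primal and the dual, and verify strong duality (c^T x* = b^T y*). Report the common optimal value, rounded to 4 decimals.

The standard primal-dual pair for 'max c^T x s.t. A x <= b, x >= 0' is:
  Dual:  min b^T y  s.t.  A^T y >= c,  y >= 0.

So the dual LP is:
  minimize  4y1 + 7y2 + 10y3 + 11y4
  subject to:
    y1 + 4y3 + 2y4 >= 4
    y2 + y3 + y4 >= 6
    y1, y2, y3, y4 >= 0

Solving the primal: x* = (0.75, 7).
  primal value c^T x* = 45.
Solving the dual: y* = (0, 5, 1, 0).
  dual value b^T y* = 45.
Strong duality: c^T x* = b^T y*. Confirmed.

45


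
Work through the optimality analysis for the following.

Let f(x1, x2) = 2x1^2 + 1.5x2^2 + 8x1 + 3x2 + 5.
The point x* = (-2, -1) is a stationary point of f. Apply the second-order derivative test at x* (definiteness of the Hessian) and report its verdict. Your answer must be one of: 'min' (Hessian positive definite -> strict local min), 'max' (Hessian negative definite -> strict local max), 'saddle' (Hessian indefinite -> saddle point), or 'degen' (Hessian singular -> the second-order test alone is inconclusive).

Compute the Hessian H = grad^2 f:
  H = [[4, 0], [0, 3]]
Verify stationarity: grad f(x*) = H x* + g = (0, 0).
Eigenvalues of H: 3, 4.
Both eigenvalues > 0, so H is positive definite -> x* is a strict local min.

min


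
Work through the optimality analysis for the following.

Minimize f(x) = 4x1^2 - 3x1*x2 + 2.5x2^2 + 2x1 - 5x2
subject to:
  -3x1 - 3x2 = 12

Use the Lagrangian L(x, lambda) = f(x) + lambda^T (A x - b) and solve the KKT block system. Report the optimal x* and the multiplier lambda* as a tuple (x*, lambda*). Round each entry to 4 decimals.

Form the Lagrangian:
  L(x, lambda) = (1/2) x^T Q x + c^T x + lambda^T (A x - b)
Stationarity (grad_x L = 0): Q x + c + A^T lambda = 0.
Primal feasibility: A x = b.

This gives the KKT block system:
  [ Q   A^T ] [ x     ]   [-c ]
  [ A    0  ] [ lambda ] = [ b ]

Solving the linear system:
  x*      = (-2.0526, -1.9474)
  lambda* = (-2.8596)
  f(x*)   = 19.9737

x* = (-2.0526, -1.9474), lambda* = (-2.8596)


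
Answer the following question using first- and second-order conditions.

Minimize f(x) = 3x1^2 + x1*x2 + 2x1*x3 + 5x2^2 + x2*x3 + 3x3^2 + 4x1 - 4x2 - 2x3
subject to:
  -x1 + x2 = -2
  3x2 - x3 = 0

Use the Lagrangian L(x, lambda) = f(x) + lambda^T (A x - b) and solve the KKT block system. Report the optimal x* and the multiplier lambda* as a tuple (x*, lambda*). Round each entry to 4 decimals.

Form the Lagrangian:
  L(x, lambda) = (1/2) x^T Q x + c^T x + lambda^T (A x - b)
Stationarity (grad_x L = 0): Q x + c + A^T lambda = 0.
Primal feasibility: A x = b.

This gives the KKT block system:
  [ Q   A^T ] [ x     ]   [-c ]
  [ A    0  ] [ lambda ] = [ b ]

Solving the linear system:
  x*      = (1.7778, -0.2222, -0.6667)
  lambda* = (13.1111, -2.6667)
  f(x*)   = 17.7778

x* = (1.7778, -0.2222, -0.6667), lambda* = (13.1111, -2.6667)


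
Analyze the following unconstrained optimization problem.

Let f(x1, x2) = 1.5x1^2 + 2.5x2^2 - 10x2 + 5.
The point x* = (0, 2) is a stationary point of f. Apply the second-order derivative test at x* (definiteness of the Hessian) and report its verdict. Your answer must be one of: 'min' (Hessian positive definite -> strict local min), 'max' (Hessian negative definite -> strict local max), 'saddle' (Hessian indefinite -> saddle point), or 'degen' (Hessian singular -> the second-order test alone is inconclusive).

Compute the Hessian H = grad^2 f:
  H = [[3, 0], [0, 5]]
Verify stationarity: grad f(x*) = H x* + g = (0, 0).
Eigenvalues of H: 3, 5.
Both eigenvalues > 0, so H is positive definite -> x* is a strict local min.

min


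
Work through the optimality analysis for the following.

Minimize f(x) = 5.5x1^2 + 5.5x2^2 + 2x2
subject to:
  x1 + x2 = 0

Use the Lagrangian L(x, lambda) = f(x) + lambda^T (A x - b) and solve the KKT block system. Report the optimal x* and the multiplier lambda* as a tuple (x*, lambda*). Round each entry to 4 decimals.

Form the Lagrangian:
  L(x, lambda) = (1/2) x^T Q x + c^T x + lambda^T (A x - b)
Stationarity (grad_x L = 0): Q x + c + A^T lambda = 0.
Primal feasibility: A x = b.

This gives the KKT block system:
  [ Q   A^T ] [ x     ]   [-c ]
  [ A    0  ] [ lambda ] = [ b ]

Solving the linear system:
  x*      = (0.0909, -0.0909)
  lambda* = (-1)
  f(x*)   = -0.0909

x* = (0.0909, -0.0909), lambda* = (-1)


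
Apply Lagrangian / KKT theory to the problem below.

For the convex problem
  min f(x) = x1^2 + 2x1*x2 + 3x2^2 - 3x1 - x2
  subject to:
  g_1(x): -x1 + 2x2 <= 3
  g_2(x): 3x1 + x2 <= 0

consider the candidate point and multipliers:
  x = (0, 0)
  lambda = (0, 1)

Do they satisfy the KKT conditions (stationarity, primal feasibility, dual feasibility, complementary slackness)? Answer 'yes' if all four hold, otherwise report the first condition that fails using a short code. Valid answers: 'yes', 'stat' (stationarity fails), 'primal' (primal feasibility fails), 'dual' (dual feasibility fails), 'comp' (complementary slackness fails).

Gradient of f: grad f(x) = Q x + c = (-3, -1)
Constraint values g_i(x) = a_i^T x - b_i:
  g_1((0, 0)) = -3
  g_2((0, 0)) = 0
Stationarity residual: grad f(x) + sum_i lambda_i a_i = (0, 0)
  -> stationarity OK
Primal feasibility (all g_i <= 0): OK
Dual feasibility (all lambda_i >= 0): OK
Complementary slackness (lambda_i * g_i(x) = 0 for all i): OK

Verdict: yes, KKT holds.

yes


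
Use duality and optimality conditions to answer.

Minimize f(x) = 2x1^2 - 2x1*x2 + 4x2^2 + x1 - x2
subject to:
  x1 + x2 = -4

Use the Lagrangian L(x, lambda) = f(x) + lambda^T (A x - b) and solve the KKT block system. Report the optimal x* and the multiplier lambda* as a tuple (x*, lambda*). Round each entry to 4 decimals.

Form the Lagrangian:
  L(x, lambda) = (1/2) x^T Q x + c^T x + lambda^T (A x - b)
Stationarity (grad_x L = 0): Q x + c + A^T lambda = 0.
Primal feasibility: A x = b.

This gives the KKT block system:
  [ Q   A^T ] [ x     ]   [-c ]
  [ A    0  ] [ lambda ] = [ b ]

Solving the linear system:
  x*      = (-2.625, -1.375)
  lambda* = (6.75)
  f(x*)   = 12.875

x* = (-2.625, -1.375), lambda* = (6.75)


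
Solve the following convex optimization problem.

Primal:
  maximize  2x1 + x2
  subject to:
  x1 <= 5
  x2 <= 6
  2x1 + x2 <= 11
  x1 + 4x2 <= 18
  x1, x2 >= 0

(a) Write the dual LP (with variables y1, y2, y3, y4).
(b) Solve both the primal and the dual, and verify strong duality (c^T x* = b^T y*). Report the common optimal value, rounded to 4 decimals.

The standard primal-dual pair for 'max c^T x s.t. A x <= b, x >= 0' is:
  Dual:  min b^T y  s.t.  A^T y >= c,  y >= 0.

So the dual LP is:
  minimize  5y1 + 6y2 + 11y3 + 18y4
  subject to:
    y1 + 2y3 + y4 >= 2
    y2 + y3 + 4y4 >= 1
    y1, y2, y3, y4 >= 0

Solving the primal: x* = (3.7143, 3.5714).
  primal value c^T x* = 11.
Solving the dual: y* = (0, 0, 1, 0).
  dual value b^T y* = 11.
Strong duality: c^T x* = b^T y*. Confirmed.

11


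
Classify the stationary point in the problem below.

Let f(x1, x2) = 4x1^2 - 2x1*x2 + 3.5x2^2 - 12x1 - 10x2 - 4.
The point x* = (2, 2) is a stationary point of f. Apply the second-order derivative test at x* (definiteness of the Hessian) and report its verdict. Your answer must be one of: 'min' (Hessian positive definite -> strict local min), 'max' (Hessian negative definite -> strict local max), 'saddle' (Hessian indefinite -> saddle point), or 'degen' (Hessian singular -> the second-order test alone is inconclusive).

Compute the Hessian H = grad^2 f:
  H = [[8, -2], [-2, 7]]
Verify stationarity: grad f(x*) = H x* + g = (0, 0).
Eigenvalues of H: 5.4384, 9.5616.
Both eigenvalues > 0, so H is positive definite -> x* is a strict local min.

min


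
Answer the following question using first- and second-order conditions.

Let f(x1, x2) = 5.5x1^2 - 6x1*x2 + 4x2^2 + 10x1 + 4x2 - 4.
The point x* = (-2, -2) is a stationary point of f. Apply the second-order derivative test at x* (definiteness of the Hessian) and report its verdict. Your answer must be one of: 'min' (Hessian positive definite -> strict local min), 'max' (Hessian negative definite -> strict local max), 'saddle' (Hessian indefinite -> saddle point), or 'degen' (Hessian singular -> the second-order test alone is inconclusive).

Compute the Hessian H = grad^2 f:
  H = [[11, -6], [-6, 8]]
Verify stationarity: grad f(x*) = H x* + g = (0, 0).
Eigenvalues of H: 3.3153, 15.6847.
Both eigenvalues > 0, so H is positive definite -> x* is a strict local min.

min


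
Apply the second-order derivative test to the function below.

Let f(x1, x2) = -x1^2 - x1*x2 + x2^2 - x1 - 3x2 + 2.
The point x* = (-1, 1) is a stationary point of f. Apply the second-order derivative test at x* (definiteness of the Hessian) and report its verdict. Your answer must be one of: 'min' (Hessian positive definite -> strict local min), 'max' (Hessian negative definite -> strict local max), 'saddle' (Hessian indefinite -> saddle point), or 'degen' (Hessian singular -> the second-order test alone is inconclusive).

Compute the Hessian H = grad^2 f:
  H = [[-2, -1], [-1, 2]]
Verify stationarity: grad f(x*) = H x* + g = (0, 0).
Eigenvalues of H: -2.2361, 2.2361.
Eigenvalues have mixed signs, so H is indefinite -> x* is a saddle point.

saddle


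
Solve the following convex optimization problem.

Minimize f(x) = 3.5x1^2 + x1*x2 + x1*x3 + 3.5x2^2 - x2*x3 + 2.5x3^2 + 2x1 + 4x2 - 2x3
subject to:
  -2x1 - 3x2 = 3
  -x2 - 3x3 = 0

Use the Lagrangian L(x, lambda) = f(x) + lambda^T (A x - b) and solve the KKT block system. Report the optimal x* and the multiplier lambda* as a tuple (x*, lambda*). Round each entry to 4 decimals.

Form the Lagrangian:
  L(x, lambda) = (1/2) x^T Q x + c^T x + lambda^T (A x - b)
Stationarity (grad_x L = 0): Q x + c + A^T lambda = 0.
Primal feasibility: A x = b.

This gives the KKT block system:
  [ Q   A^T ] [ x     ]   [-c ]
  [ A    0  ] [ lambda ] = [ b ]

Solving the linear system:
  x*      = (-0.3793, -0.7472, 0.2491)
  lambda* = (-0.5765, -0.129)
  f(x*)   = -1.2579

x* = (-0.3793, -0.7472, 0.2491), lambda* = (-0.5765, -0.129)


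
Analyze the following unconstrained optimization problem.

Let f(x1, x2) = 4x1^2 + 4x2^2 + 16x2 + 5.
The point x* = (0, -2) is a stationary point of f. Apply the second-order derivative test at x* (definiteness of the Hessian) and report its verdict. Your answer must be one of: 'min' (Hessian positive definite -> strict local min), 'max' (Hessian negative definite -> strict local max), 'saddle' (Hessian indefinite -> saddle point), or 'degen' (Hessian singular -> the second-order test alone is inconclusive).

Compute the Hessian H = grad^2 f:
  H = [[8, 0], [0, 8]]
Verify stationarity: grad f(x*) = H x* + g = (0, 0).
Eigenvalues of H: 8, 8.
Both eigenvalues > 0, so H is positive definite -> x* is a strict local min.

min


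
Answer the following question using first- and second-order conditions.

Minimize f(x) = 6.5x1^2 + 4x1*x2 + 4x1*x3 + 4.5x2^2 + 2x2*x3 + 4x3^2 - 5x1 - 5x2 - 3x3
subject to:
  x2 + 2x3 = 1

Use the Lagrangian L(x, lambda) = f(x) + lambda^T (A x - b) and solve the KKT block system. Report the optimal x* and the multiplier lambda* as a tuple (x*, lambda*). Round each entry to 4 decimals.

Form the Lagrangian:
  L(x, lambda) = (1/2) x^T Q x + c^T x + lambda^T (A x - b)
Stationarity (grad_x L = 0): Q x + c + A^T lambda = 0.
Primal feasibility: A x = b.

This gives the KKT block system:
  [ Q   A^T ] [ x     ]   [-c ]
  [ A    0  ] [ lambda ] = [ b ]

Solving the linear system:
  x*      = (0.1593, 0.4646, 0.2677)
  lambda* = (-0.354)
  f(x*)   = -1.7843

x* = (0.1593, 0.4646, 0.2677), lambda* = (-0.354)


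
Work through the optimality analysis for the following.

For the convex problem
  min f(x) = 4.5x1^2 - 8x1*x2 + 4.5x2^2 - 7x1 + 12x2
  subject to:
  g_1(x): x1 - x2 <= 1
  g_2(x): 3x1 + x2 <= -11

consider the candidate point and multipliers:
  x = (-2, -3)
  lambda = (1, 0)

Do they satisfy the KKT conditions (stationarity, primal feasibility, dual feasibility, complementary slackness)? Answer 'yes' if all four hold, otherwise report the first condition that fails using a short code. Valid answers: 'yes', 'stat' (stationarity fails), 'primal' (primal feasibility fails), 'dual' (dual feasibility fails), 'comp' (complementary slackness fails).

Gradient of f: grad f(x) = Q x + c = (-1, 1)
Constraint values g_i(x) = a_i^T x - b_i:
  g_1((-2, -3)) = 0
  g_2((-2, -3)) = 2
Stationarity residual: grad f(x) + sum_i lambda_i a_i = (0, 0)
  -> stationarity OK
Primal feasibility (all g_i <= 0): FAILS
Dual feasibility (all lambda_i >= 0): OK
Complementary slackness (lambda_i * g_i(x) = 0 for all i): OK

Verdict: the first failing condition is primal_feasibility -> primal.

primal


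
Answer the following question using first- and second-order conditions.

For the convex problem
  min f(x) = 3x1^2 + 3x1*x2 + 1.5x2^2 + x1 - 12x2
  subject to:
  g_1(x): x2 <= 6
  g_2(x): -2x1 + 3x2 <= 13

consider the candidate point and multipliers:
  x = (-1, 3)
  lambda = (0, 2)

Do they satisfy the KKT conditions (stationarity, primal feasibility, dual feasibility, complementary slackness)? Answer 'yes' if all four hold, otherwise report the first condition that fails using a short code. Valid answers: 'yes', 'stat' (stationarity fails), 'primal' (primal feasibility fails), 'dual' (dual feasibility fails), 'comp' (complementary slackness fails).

Gradient of f: grad f(x) = Q x + c = (4, -6)
Constraint values g_i(x) = a_i^T x - b_i:
  g_1((-1, 3)) = -3
  g_2((-1, 3)) = -2
Stationarity residual: grad f(x) + sum_i lambda_i a_i = (0, 0)
  -> stationarity OK
Primal feasibility (all g_i <= 0): OK
Dual feasibility (all lambda_i >= 0): OK
Complementary slackness (lambda_i * g_i(x) = 0 for all i): FAILS

Verdict: the first failing condition is complementary_slackness -> comp.

comp


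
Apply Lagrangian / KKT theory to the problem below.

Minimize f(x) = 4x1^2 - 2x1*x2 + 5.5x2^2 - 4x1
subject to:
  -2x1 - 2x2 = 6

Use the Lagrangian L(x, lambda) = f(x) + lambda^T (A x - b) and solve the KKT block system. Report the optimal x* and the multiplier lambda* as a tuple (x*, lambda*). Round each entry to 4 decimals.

Form the Lagrangian:
  L(x, lambda) = (1/2) x^T Q x + c^T x + lambda^T (A x - b)
Stationarity (grad_x L = 0): Q x + c + A^T lambda = 0.
Primal feasibility: A x = b.

This gives the KKT block system:
  [ Q   A^T ] [ x     ]   [-c ]
  [ A    0  ] [ lambda ] = [ b ]

Solving the linear system:
  x*      = (-1.5217, -1.4783)
  lambda* = (-6.6087)
  f(x*)   = 22.8696

x* = (-1.5217, -1.4783), lambda* = (-6.6087)


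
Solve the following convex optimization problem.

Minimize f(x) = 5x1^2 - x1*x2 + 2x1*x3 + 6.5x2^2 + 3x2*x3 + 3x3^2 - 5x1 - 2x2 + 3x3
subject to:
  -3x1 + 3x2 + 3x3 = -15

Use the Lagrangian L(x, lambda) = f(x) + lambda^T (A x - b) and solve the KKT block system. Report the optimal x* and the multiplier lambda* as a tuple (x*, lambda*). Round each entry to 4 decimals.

Form the Lagrangian:
  L(x, lambda) = (1/2) x^T Q x + c^T x + lambda^T (A x - b)
Stationarity (grad_x L = 0): Q x + c + A^T lambda = 0.
Primal feasibility: A x = b.

This gives the KKT block system:
  [ Q   A^T ] [ x     ]   [-c ]
  [ A    0  ] [ lambda ] = [ b ]

Solving the linear system:
  x*      = (2.1696, 0.2321, -3.0625)
  lambda* = (3.4464)
  f(x*)   = 15.5982

x* = (2.1696, 0.2321, -3.0625), lambda* = (3.4464)


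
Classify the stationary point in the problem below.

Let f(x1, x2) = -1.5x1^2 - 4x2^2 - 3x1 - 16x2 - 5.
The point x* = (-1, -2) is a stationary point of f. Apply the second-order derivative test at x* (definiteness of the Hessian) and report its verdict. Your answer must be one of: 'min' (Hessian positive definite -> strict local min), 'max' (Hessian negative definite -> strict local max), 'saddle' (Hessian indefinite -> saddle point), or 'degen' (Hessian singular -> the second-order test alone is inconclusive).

Compute the Hessian H = grad^2 f:
  H = [[-3, 0], [0, -8]]
Verify stationarity: grad f(x*) = H x* + g = (0, 0).
Eigenvalues of H: -8, -3.
Both eigenvalues < 0, so H is negative definite -> x* is a strict local max.

max


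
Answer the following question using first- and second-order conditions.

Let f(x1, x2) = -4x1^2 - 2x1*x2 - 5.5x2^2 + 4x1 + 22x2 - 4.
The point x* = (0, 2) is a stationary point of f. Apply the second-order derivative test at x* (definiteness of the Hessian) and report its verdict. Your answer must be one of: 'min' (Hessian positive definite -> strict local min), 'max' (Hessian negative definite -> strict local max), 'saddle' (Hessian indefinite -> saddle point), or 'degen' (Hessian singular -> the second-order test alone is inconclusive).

Compute the Hessian H = grad^2 f:
  H = [[-8, -2], [-2, -11]]
Verify stationarity: grad f(x*) = H x* + g = (0, 0).
Eigenvalues of H: -12, -7.
Both eigenvalues < 0, so H is negative definite -> x* is a strict local max.

max


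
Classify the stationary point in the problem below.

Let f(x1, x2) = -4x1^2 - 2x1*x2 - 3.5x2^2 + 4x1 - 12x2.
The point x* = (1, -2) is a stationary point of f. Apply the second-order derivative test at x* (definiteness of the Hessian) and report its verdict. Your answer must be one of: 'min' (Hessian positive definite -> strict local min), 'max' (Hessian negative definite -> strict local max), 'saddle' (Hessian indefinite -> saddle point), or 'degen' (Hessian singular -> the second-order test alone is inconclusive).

Compute the Hessian H = grad^2 f:
  H = [[-8, -2], [-2, -7]]
Verify stationarity: grad f(x*) = H x* + g = (0, 0).
Eigenvalues of H: -9.5616, -5.4384.
Both eigenvalues < 0, so H is negative definite -> x* is a strict local max.

max


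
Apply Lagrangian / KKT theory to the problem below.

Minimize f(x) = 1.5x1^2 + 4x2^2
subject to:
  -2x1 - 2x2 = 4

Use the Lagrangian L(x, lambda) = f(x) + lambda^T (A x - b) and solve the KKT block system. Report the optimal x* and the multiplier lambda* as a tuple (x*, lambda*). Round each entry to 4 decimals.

Form the Lagrangian:
  L(x, lambda) = (1/2) x^T Q x + c^T x + lambda^T (A x - b)
Stationarity (grad_x L = 0): Q x + c + A^T lambda = 0.
Primal feasibility: A x = b.

This gives the KKT block system:
  [ Q   A^T ] [ x     ]   [-c ]
  [ A    0  ] [ lambda ] = [ b ]

Solving the linear system:
  x*      = (-1.4545, -0.5455)
  lambda* = (-2.1818)
  f(x*)   = 4.3636

x* = (-1.4545, -0.5455), lambda* = (-2.1818)


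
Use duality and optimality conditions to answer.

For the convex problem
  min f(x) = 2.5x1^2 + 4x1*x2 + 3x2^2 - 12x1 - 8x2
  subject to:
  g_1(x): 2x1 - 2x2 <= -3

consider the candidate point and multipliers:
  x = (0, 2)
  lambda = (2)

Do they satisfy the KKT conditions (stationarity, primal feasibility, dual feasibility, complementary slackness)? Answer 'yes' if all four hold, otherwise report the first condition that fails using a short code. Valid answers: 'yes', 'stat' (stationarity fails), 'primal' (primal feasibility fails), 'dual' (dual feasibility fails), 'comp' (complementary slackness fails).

Gradient of f: grad f(x) = Q x + c = (-4, 4)
Constraint values g_i(x) = a_i^T x - b_i:
  g_1((0, 2)) = -1
Stationarity residual: grad f(x) + sum_i lambda_i a_i = (0, 0)
  -> stationarity OK
Primal feasibility (all g_i <= 0): OK
Dual feasibility (all lambda_i >= 0): OK
Complementary slackness (lambda_i * g_i(x) = 0 for all i): FAILS

Verdict: the first failing condition is complementary_slackness -> comp.

comp


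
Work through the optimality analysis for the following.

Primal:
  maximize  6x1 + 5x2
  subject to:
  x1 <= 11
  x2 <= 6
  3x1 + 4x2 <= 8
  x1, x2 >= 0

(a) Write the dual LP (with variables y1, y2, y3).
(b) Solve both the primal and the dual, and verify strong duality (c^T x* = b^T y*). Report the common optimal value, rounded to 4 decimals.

The standard primal-dual pair for 'max c^T x s.t. A x <= b, x >= 0' is:
  Dual:  min b^T y  s.t.  A^T y >= c,  y >= 0.

So the dual LP is:
  minimize  11y1 + 6y2 + 8y3
  subject to:
    y1 + 3y3 >= 6
    y2 + 4y3 >= 5
    y1, y2, y3 >= 0

Solving the primal: x* = (2.6667, 0).
  primal value c^T x* = 16.
Solving the dual: y* = (0, 0, 2).
  dual value b^T y* = 16.
Strong duality: c^T x* = b^T y*. Confirmed.

16


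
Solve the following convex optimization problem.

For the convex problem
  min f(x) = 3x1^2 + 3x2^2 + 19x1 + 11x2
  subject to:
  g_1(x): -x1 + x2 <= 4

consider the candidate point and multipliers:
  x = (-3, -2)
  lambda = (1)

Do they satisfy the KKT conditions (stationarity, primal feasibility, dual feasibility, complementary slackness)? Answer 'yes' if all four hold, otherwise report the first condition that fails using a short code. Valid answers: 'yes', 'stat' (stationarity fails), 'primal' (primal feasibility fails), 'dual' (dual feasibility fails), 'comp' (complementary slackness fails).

Gradient of f: grad f(x) = Q x + c = (1, -1)
Constraint values g_i(x) = a_i^T x - b_i:
  g_1((-3, -2)) = -3
Stationarity residual: grad f(x) + sum_i lambda_i a_i = (0, 0)
  -> stationarity OK
Primal feasibility (all g_i <= 0): OK
Dual feasibility (all lambda_i >= 0): OK
Complementary slackness (lambda_i * g_i(x) = 0 for all i): FAILS

Verdict: the first failing condition is complementary_slackness -> comp.

comp


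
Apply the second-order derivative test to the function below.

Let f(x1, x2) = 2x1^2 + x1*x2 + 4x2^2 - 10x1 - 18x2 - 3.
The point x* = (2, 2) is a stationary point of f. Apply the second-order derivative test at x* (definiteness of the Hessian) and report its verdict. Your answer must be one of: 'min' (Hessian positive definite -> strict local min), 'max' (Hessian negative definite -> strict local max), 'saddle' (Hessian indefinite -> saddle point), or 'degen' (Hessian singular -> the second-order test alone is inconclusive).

Compute the Hessian H = grad^2 f:
  H = [[4, 1], [1, 8]]
Verify stationarity: grad f(x*) = H x* + g = (0, 0).
Eigenvalues of H: 3.7639, 8.2361.
Both eigenvalues > 0, so H is positive definite -> x* is a strict local min.

min


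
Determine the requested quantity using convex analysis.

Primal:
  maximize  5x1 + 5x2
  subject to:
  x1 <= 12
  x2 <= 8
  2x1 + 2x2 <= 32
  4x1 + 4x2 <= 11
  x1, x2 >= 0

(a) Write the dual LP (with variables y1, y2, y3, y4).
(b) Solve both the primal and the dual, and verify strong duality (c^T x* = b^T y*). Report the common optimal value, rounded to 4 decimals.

The standard primal-dual pair for 'max c^T x s.t. A x <= b, x >= 0' is:
  Dual:  min b^T y  s.t.  A^T y >= c,  y >= 0.

So the dual LP is:
  minimize  12y1 + 8y2 + 32y3 + 11y4
  subject to:
    y1 + 2y3 + 4y4 >= 5
    y2 + 2y3 + 4y4 >= 5
    y1, y2, y3, y4 >= 0

Solving the primal: x* = (2.75, 0).
  primal value c^T x* = 13.75.
Solving the dual: y* = (0, 0, 0, 1.25).
  dual value b^T y* = 13.75.
Strong duality: c^T x* = b^T y*. Confirmed.

13.75


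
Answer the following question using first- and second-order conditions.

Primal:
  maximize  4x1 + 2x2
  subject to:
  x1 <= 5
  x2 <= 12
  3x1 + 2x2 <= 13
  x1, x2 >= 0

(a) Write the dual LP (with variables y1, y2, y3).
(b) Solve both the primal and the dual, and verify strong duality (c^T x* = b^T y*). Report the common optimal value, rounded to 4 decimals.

The standard primal-dual pair for 'max c^T x s.t. A x <= b, x >= 0' is:
  Dual:  min b^T y  s.t.  A^T y >= c,  y >= 0.

So the dual LP is:
  minimize  5y1 + 12y2 + 13y3
  subject to:
    y1 + 3y3 >= 4
    y2 + 2y3 >= 2
    y1, y2, y3 >= 0

Solving the primal: x* = (4.3333, 0).
  primal value c^T x* = 17.3333.
Solving the dual: y* = (0, 0, 1.3333).
  dual value b^T y* = 17.3333.
Strong duality: c^T x* = b^T y*. Confirmed.

17.3333


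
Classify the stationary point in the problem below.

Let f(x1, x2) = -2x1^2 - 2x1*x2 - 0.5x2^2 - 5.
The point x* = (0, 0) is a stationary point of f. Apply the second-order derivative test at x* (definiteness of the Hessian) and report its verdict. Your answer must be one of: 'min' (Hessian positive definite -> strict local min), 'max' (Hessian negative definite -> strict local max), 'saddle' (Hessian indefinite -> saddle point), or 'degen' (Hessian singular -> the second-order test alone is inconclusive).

Compute the Hessian H = grad^2 f:
  H = [[-4, -2], [-2, -1]]
Verify stationarity: grad f(x*) = H x* + g = (0, 0).
Eigenvalues of H: -5, 0.
H has a zero eigenvalue (singular; negative semidefinite but not definite), so H is neither positive definite, negative definite, nor indefinite. The second-order test alone is inconclusive -> degen.
(Indeed, f is constant along the null direction of H through x*, so x* is not a strict local extremum.)

degen


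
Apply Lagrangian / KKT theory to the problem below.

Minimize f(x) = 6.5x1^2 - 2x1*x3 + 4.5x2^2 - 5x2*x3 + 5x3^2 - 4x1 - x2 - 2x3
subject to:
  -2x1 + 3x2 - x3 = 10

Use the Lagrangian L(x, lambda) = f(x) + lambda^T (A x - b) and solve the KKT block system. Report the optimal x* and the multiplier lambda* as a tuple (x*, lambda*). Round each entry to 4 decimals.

Form the Lagrangian:
  L(x, lambda) = (1/2) x^T Q x + c^T x + lambda^T (A x - b)
Stationarity (grad_x L = 0): Q x + c + A^T lambda = 0.
Primal feasibility: A x = b.

This gives the KKT block system:
  [ Q   A^T ] [ x     ]   [-c ]
  [ A    0  ] [ lambda ] = [ b ]

Solving the linear system:
  x*      = (-0.7344, 3.1286, 0.8546)
  lambda* = (-7.6281)
  f(x*)   = 37.1906

x* = (-0.7344, 3.1286, 0.8546), lambda* = (-7.6281)


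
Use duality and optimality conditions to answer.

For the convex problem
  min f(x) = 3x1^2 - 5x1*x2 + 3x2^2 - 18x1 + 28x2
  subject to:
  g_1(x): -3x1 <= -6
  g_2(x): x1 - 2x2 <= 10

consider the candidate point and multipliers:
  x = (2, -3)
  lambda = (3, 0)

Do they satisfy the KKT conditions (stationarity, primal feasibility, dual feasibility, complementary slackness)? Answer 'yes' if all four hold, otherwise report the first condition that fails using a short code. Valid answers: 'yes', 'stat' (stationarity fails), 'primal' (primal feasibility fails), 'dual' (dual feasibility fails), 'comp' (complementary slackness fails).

Gradient of f: grad f(x) = Q x + c = (9, 0)
Constraint values g_i(x) = a_i^T x - b_i:
  g_1((2, -3)) = 0
  g_2((2, -3)) = -2
Stationarity residual: grad f(x) + sum_i lambda_i a_i = (0, 0)
  -> stationarity OK
Primal feasibility (all g_i <= 0): OK
Dual feasibility (all lambda_i >= 0): OK
Complementary slackness (lambda_i * g_i(x) = 0 for all i): OK

Verdict: yes, KKT holds.

yes


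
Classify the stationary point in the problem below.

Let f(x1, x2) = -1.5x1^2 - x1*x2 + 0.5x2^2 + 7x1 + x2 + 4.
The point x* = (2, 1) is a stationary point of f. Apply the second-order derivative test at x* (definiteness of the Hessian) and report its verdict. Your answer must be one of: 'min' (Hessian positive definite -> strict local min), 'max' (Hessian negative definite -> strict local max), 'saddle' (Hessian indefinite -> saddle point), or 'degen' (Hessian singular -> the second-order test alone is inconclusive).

Compute the Hessian H = grad^2 f:
  H = [[-3, -1], [-1, 1]]
Verify stationarity: grad f(x*) = H x* + g = (0, 0).
Eigenvalues of H: -3.2361, 1.2361.
Eigenvalues have mixed signs, so H is indefinite -> x* is a saddle point.

saddle


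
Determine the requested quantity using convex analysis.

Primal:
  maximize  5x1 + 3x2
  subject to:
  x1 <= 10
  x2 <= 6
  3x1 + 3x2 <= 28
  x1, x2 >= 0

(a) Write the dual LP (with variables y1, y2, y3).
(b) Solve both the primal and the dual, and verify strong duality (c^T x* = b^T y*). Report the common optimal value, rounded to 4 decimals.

The standard primal-dual pair for 'max c^T x s.t. A x <= b, x >= 0' is:
  Dual:  min b^T y  s.t.  A^T y >= c,  y >= 0.

So the dual LP is:
  minimize  10y1 + 6y2 + 28y3
  subject to:
    y1 + 3y3 >= 5
    y2 + 3y3 >= 3
    y1, y2, y3 >= 0

Solving the primal: x* = (9.3333, 0).
  primal value c^T x* = 46.6667.
Solving the dual: y* = (0, 0, 1.6667).
  dual value b^T y* = 46.6667.
Strong duality: c^T x* = b^T y*. Confirmed.

46.6667


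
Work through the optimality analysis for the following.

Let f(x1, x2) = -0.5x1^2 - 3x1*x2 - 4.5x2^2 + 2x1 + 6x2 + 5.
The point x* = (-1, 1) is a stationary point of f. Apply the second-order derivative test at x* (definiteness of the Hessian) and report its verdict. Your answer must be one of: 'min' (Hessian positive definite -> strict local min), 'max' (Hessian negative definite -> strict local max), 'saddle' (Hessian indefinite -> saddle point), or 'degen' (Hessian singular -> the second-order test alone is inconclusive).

Compute the Hessian H = grad^2 f:
  H = [[-1, -3], [-3, -9]]
Verify stationarity: grad f(x*) = H x* + g = (0, 0).
Eigenvalues of H: -10, 0.
H has a zero eigenvalue (singular; negative semidefinite but not definite), so H is neither positive definite, negative definite, nor indefinite. The second-order test alone is inconclusive -> degen.
(Indeed, f is constant along the null direction of H through x*, so x* is not a strict local extremum.)

degen


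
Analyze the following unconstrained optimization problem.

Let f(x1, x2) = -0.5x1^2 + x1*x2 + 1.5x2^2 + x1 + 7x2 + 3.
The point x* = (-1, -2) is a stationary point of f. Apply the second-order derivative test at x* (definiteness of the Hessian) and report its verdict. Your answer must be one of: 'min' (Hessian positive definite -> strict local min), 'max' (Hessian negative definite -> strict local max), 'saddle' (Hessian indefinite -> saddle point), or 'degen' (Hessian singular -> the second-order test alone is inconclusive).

Compute the Hessian H = grad^2 f:
  H = [[-1, 1], [1, 3]]
Verify stationarity: grad f(x*) = H x* + g = (0, 0).
Eigenvalues of H: -1.2361, 3.2361.
Eigenvalues have mixed signs, so H is indefinite -> x* is a saddle point.

saddle


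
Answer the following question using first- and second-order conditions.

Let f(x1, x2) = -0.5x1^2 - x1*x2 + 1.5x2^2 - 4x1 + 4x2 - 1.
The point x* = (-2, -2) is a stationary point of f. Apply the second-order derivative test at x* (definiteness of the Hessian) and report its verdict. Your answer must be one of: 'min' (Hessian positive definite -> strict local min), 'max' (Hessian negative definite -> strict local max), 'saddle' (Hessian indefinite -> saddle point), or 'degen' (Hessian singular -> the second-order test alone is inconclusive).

Compute the Hessian H = grad^2 f:
  H = [[-1, -1], [-1, 3]]
Verify stationarity: grad f(x*) = H x* + g = (0, 0).
Eigenvalues of H: -1.2361, 3.2361.
Eigenvalues have mixed signs, so H is indefinite -> x* is a saddle point.

saddle


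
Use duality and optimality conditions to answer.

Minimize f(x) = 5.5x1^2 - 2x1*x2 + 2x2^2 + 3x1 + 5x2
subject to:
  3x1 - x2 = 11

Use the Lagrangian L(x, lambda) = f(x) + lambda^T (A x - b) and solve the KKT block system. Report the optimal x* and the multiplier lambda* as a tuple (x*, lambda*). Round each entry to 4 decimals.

Form the Lagrangian:
  L(x, lambda) = (1/2) x^T Q x + c^T x + lambda^T (A x - b)
Stationarity (grad_x L = 0): Q x + c + A^T lambda = 0.
Primal feasibility: A x = b.

This gives the KKT block system:
  [ Q   A^T ] [ x     ]   [-c ]
  [ A    0  ] [ lambda ] = [ b ]

Solving the linear system:
  x*      = (2.6286, -3.1143)
  lambda* = (-12.7143)
  f(x*)   = 66.0857

x* = (2.6286, -3.1143), lambda* = (-12.7143)


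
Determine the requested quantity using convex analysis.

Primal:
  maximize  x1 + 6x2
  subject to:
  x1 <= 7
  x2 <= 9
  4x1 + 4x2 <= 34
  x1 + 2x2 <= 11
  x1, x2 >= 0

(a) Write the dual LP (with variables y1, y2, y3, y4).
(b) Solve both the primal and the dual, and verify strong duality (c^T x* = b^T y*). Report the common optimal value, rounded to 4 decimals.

The standard primal-dual pair for 'max c^T x s.t. A x <= b, x >= 0' is:
  Dual:  min b^T y  s.t.  A^T y >= c,  y >= 0.

So the dual LP is:
  minimize  7y1 + 9y2 + 34y3 + 11y4
  subject to:
    y1 + 4y3 + y4 >= 1
    y2 + 4y3 + 2y4 >= 6
    y1, y2, y3, y4 >= 0

Solving the primal: x* = (0, 5.5).
  primal value c^T x* = 33.
Solving the dual: y* = (0, 0, 0, 3).
  dual value b^T y* = 33.
Strong duality: c^T x* = b^T y*. Confirmed.

33


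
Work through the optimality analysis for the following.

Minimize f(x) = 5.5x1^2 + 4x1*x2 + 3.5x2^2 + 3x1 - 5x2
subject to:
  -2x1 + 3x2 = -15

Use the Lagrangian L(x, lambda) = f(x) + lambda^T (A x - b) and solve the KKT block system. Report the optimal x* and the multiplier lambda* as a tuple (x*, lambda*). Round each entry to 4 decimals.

Form the Lagrangian:
  L(x, lambda) = (1/2) x^T Q x + c^T x + lambda^T (A x - b)
Stationarity (grad_x L = 0): Q x + c + A^T lambda = 0.
Primal feasibility: A x = b.

This gives the KKT block system:
  [ Q   A^T ] [ x     ]   [-c ]
  [ A    0  ] [ lambda ] = [ b ]

Solving the linear system:
  x*      = (2.2457, -3.5029)
  lambda* = (6.8457)
  f(x*)   = 63.4686

x* = (2.2457, -3.5029), lambda* = (6.8457)


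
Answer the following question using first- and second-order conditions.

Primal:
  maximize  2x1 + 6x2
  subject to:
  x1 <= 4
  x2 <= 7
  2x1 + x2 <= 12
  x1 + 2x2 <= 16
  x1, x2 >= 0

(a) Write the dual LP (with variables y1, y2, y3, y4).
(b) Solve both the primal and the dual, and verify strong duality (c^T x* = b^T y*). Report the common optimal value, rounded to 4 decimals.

The standard primal-dual pair for 'max c^T x s.t. A x <= b, x >= 0' is:
  Dual:  min b^T y  s.t.  A^T y >= c,  y >= 0.

So the dual LP is:
  minimize  4y1 + 7y2 + 12y3 + 16y4
  subject to:
    y1 + 2y3 + y4 >= 2
    y2 + y3 + 2y4 >= 6
    y1, y2, y3, y4 >= 0

Solving the primal: x* = (2, 7).
  primal value c^T x* = 46.
Solving the dual: y* = (0, 2, 0, 2).
  dual value b^T y* = 46.
Strong duality: c^T x* = b^T y*. Confirmed.

46


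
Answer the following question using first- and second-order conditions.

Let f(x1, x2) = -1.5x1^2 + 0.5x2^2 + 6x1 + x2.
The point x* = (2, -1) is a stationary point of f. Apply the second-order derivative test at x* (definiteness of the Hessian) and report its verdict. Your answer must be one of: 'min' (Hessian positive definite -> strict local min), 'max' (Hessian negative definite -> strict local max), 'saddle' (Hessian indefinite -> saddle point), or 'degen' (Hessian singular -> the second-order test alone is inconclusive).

Compute the Hessian H = grad^2 f:
  H = [[-3, 0], [0, 1]]
Verify stationarity: grad f(x*) = H x* + g = (0, 0).
Eigenvalues of H: -3, 1.
Eigenvalues have mixed signs, so H is indefinite -> x* is a saddle point.

saddle


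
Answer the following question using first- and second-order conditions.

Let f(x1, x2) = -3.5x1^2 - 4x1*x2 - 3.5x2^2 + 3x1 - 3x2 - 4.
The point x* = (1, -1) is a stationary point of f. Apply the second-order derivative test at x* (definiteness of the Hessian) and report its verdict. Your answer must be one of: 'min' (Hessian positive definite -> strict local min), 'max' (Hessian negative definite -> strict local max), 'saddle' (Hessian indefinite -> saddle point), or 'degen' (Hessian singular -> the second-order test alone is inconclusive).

Compute the Hessian H = grad^2 f:
  H = [[-7, -4], [-4, -7]]
Verify stationarity: grad f(x*) = H x* + g = (0, 0).
Eigenvalues of H: -11, -3.
Both eigenvalues < 0, so H is negative definite -> x* is a strict local max.

max


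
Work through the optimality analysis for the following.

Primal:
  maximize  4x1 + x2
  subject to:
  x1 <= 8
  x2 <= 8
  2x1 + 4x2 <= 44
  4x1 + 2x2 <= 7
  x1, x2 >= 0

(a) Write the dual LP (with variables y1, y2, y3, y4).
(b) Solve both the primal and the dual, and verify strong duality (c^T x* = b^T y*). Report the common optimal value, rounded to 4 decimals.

The standard primal-dual pair for 'max c^T x s.t. A x <= b, x >= 0' is:
  Dual:  min b^T y  s.t.  A^T y >= c,  y >= 0.

So the dual LP is:
  minimize  8y1 + 8y2 + 44y3 + 7y4
  subject to:
    y1 + 2y3 + 4y4 >= 4
    y2 + 4y3 + 2y4 >= 1
    y1, y2, y3, y4 >= 0

Solving the primal: x* = (1.75, 0).
  primal value c^T x* = 7.
Solving the dual: y* = (0, 0, 0, 1).
  dual value b^T y* = 7.
Strong duality: c^T x* = b^T y*. Confirmed.

7
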